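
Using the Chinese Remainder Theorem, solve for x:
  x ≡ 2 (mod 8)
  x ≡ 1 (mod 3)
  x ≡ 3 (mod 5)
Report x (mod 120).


Moduli 8, 3, 5 are pairwise coprime; by CRT there is a unique solution modulo M = 8 · 3 · 5 = 120.
Solve pairwise, accumulating the modulus:
  Start with x ≡ 2 (mod 8).
  Combine with x ≡ 1 (mod 3): since gcd(8, 3) = 1, we get a unique residue mod 24.
    Write x = 2 + 8·t and substitute into x ≡ 1 (mod 3): 8·t ≡ 1 − 2 = -1 (mod 3).
    Reduce coefficients mod 3: 2·t ≡ 2 (mod 3).
    The inverse of 2 mod 3 is 2 (since 2·2 = 4 = 1·3 + 1), so t ≡ 2·2 = 4 ≡ 1 (mod 3).
    Then x = 2 + 8·1 = 10, valid modulo lcm(8, 3) = 24: x ≡ 10 (mod 24).
  Combine with x ≡ 3 (mod 5): since gcd(24, 5) = 1, we get a unique residue mod 120.
    Write x = 10 + 24·t and substitute into x ≡ 3 (mod 5): 24·t ≡ 3 − 10 = -7 (mod 5).
    Reduce coefficients mod 5: 4·t ≡ 3 (mod 5).
    The inverse of 4 mod 5 is 4 (since 4·4 = 16 = 3·5 + 1), so t ≡ 4·3 = 12 ≡ 2 (mod 5).
    Then x = 10 + 24·2 = 58, valid modulo lcm(24, 5) = 120: x ≡ 58 (mod 120).
Verify: 58 mod 8 = 2 ✓, 58 mod 3 = 1 ✓, 58 mod 5 = 3 ✓.

x ≡ 58 (mod 120).


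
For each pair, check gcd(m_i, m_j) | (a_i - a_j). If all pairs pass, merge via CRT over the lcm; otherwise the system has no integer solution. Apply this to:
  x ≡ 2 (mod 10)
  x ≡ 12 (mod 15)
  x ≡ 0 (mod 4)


Moduli 10, 15, 4 are not pairwise coprime, so CRT works modulo lcm(m_i) when all pairwise compatibility conditions hold.
Pairwise compatibility: gcd(m_i, m_j) must divide a_i - a_j for every pair.
Merge one congruence at a time:
  Start: x ≡ 2 (mod 10).
  Combine with x ≡ 12 (mod 15): gcd(10, 15) = 5; 12 - 2 = 10, which IS divisible by 5, so compatible.
    Write x = 2 + 10·t and substitute into x ≡ 12 (mod 15): 10·t ≡ 12 − 2 = 10 (mod 15).
    Divide the congruence (and modulus) by g = 5: 2·t ≡ 2 (mod 3).
    The inverse of 2 mod 3 is 2 (since 2·2 = 4 = 1·3 + 1), so t ≡ 2·2 = 4 ≡ 1 (mod 3).
    Then x = 2 + 10·1 = 12, valid modulo lcm(10, 15) = 30: x ≡ 12 (mod 30).
  Combine with x ≡ 0 (mod 4): gcd(30, 4) = 2; 0 - 12 = -12, which IS divisible by 2, so compatible.
    Write x = 12 + 30·t and substitute into x ≡ 0 (mod 4): 30·t ≡ 0 − 12 = -12 (mod 4).
    Divide the congruence (and modulus) by g = 2: 15·t ≡ -6 (mod 2).
    Reduce coefficients mod 2: 1·t ≡ 0 (mod 2).
    So t ≡ 0 (mod 2).
    Then x = 12 + 30·0 = 12, valid modulo lcm(30, 4) = 60: x ≡ 12 (mod 60).
Verify: 12 mod 10 = 2, 12 mod 15 = 12, 12 mod 4 = 0.

x ≡ 12 (mod 60).


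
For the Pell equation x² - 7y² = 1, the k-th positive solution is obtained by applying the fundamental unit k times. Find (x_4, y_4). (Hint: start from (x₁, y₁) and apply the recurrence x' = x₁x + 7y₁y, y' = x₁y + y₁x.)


Step 1: Find the fundamental solution (x₁, y₁) of x² - 7y² = 1.
  Expand √7 as a continued fraction. a₀ = ⌊√7⌋ = 2; iterate m_{k+1} = d_k·a_k − m_k, d_{k+1} = (7 − m_{k+1}²)/d_k, a_{k+1} = ⌊(a₀ + m_{k+1})/d_{k+1}⌋ (starting m₀ = 0, d₀ = 1), with convergents p_k = a_k·p_{k-1} + p_{k-2}, q_k = a_k·q_{k-1} + q_{k-2} (p₋₁ = 1, q₋₁ = 0):
  k = 0: a₀ = 2; p₀/q₀ = 2/1; p₀² − 7·q₀² = 4 − 7 = -3.
  k = 1: m = 2, d = 3, a = ⌊(2 + 2)/3⌋ = 1; p/q = (1·2 + 1)/(1·1 + 0) = 3/1; p² − 7·q² = 9 − 7 = 2.
  k = 2: m = 1, d = 2, a = ⌊(2 + 1)/2⌋ = 1; p/q = (1·3 + 2)/(1·1 + 1) = 5/2; p² − 7·q² = 25 − 28 = -3.
  k = 3: m = 1, d = 3, a = ⌊(2 + 1)/3⌋ = 1; p/q = (1·5 + 3)/(1·2 + 1) = 8/3; p² − 7·q² = 64 − 63 = 1.
  The first convergent with p² − 7·q² = 1 gives the fundamental solution (x₁, y₁) = (8, 3).
Step 2: Apply the recurrence (x_{n+1}, y_{n+1}) = (x₁x_n + 7y₁y_n, x₁y_n + y₁x_n) repeatedly.
  From (x_1, y_1) = (8, 3): x_2 = 8·8 + 7·3·3 = 127; y_2 = 8·3 + 3·8 = 48.
  From (x_2, y_2) = (127, 48): x_3 = 8·127 + 7·3·48 = 2024; y_3 = 8·48 + 3·127 = 765.
  From (x_3, y_3) = (2024, 765): x_4 = 8·2024 + 7·3·765 = 32257; y_4 = 8·765 + 3·2024 = 12192.
Step 3: Verify x_4² - 7·y_4² = 1040514049 - 1040514048 = 1 (should be 1). ✓

(x_1, y_1) = (8, 3); (x_4, y_4) = (32257, 12192).


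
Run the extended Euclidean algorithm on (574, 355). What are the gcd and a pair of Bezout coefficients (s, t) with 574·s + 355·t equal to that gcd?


Euclidean algorithm on (574, 355) — divide until remainder is 0:
  574 = 1 · 355 + 219
  355 = 1 · 219 + 136
  219 = 1 · 136 + 83
  136 = 1 · 83 + 53
  83 = 1 · 53 + 30
  53 = 1 · 30 + 23
  30 = 1 · 23 + 7
  23 = 3 · 7 + 2
  7 = 3 · 2 + 1
  2 = 2 · 1 + 0
gcd(574, 355) = 1.
Track Bezout coefficients alongside the remainders: start with r₀ = 574 = a·1 + b·0 (s = 1, t = 0) and r₁ = 355 = a·0 + b·1 (s = 0, t = 1); each new remainder r_{k+1} = r_{k-1} − q_k·r_k inherits s_{k+1} = s_{k-1} − q_k·s_k, t_{k+1} = t_{k-1} − q_k·t_k, so r_k = a·s_k + b·t_k at every step:
  q = 1: r = 219, s = 1 − 1·0 = 1, t = 0 − 1·1 = -1  (check: 574·1 + 355·(-1) = 219)
  q = 1: r = 136, s = 0 − 1·1 = -1, t = 1 − 1·(-1) = 2  (check: 574·(-1) + 355·2 = 136)
  q = 1: r = 83, s = 1 − 1·(-1) = 2, t = -1 − 1·2 = -3  (check: 574·2 + 355·(-3) = 83)
  q = 1: r = 53, s = -1 − 1·2 = -3, t = 2 − 1·(-3) = 5  (check: 574·(-3) + 355·5 = 53)
  q = 1: r = 30, s = 2 − 1·(-3) = 5, t = -3 − 1·5 = -8  (check: 574·5 + 355·(-8) = 30)
  q = 1: r = 23, s = -3 − 1·5 = -8, t = 5 − 1·(-8) = 13  (check: 574·(-8) + 355·13 = 23)
  q = 1: r = 7, s = 5 − 1·(-8) = 13, t = -8 − 1·13 = -21  (check: 574·13 + 355·(-21) = 7)
  q = 3: r = 2, s = -8 − 3·13 = -47, t = 13 − 3·(-21) = 76  (check: 574·(-47) + 355·76 = 2)
  q = 3: r = 1, s = 13 − 3·(-47) = 154, t = -21 − 3·76 = -249  (check: 574·154 + 355·(-249) = 1)
The row with r = 1 (the gcd) gives the Bezout coefficients s = 154, t = -249.
Result: 574 · (154) + 355 · (-249) = 1.

gcd(574, 355) = 1; s = 154, t = -249 (check: 574·154 + 355·(-249) = 1).


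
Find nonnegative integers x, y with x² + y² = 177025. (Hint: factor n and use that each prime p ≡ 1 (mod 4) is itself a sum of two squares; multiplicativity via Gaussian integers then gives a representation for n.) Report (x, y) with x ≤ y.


Step 1: Factor n = 177025 = 5^2 · 73 · 97.
Step 2: Check the mod-4 condition on each prime factor: 5 ≡ 1 (mod 4), exponent 2; 73 ≡ 1 (mod 4), exponent 1; 97 ≡ 1 (mod 4), exponent 1.
All primes ≡ 3 (mod 4) appear to even exponent (or don't appear), so by the two-squares theorem n IS expressible as a sum of two squares.
Step 3: Build a representation. Group n = k² · m with k = 5 and m = 73 · 97 = 7081 (a product of primes ≡ 1 (mod 4)); a representation of m scales to one of n via (k·x)² + (k·y)² = k²(x² + y²). Each prime p ≡ 1 (mod 4) is itself a sum of two squares; find a² by testing p − a² for a perfect square:
  73: 73 − 1² = 72, 73 − 2² = 69, 73 − 3² = 64 = 8² ⇒ 73 = 3² + 8².
  97: 97 − 1² = 96, 97 − 2² = 93, 97 − 3² = 88, 97 − 4² = 81 = 9² ⇒ 97 = 4² + 9².
  Combine using the Brahmagupta–Fibonacci identity (a² + b²)(c² + d²) = (ac − bd)² + (ad + bc)² = (ac + bd)² + (ad − bc)²:
  73 · 97 = 7081: from (3² + 8²)(4² + 9²), take (3·4 − 8·9, 3·9 + 8·4) = (12 − 72, 27 + 32) = (-60, 59); dropping signs (only squares matter) gives (60, 59); check 60² + 59² = 3600 + 3481 = 7081 ✓.
  Scale by k = 5: (5·60, 5·59) = (300, 295).
Step 4: Order so x ≤ y and verify: 295² + 300² = 87025 + 90000 = 177025 = n. ✓

n = 177025 = 295² + 300² (one valid representation with x ≤ y).


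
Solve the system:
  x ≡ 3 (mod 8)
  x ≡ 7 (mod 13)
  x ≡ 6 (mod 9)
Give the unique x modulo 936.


Moduli 8, 13, 9 are pairwise coprime; by CRT there is a unique solution modulo M = 8 · 13 · 9 = 936.
Solve pairwise, accumulating the modulus:
  Start with x ≡ 3 (mod 8).
  Combine with x ≡ 7 (mod 13): since gcd(8, 13) = 1, we get a unique residue mod 104.
    Write x = 3 + 8·t and substitute into x ≡ 7 (mod 13): 8·t ≡ 7 − 3 = 4 (mod 13).
    The inverse of 8 mod 13 is 5 (since 8·5 = 40 = 3·13 + 1), so t ≡ 5·4 = 20 ≡ 7 (mod 13).
    Then x = 3 + 8·7 = 59, valid modulo lcm(8, 13) = 104: x ≡ 59 (mod 104).
  Combine with x ≡ 6 (mod 9): since gcd(104, 9) = 1, we get a unique residue mod 936.
    Write x = 59 + 104·t and substitute into x ≡ 6 (mod 9): 104·t ≡ 6 − 59 = -53 (mod 9).
    Reduce coefficients mod 9: 5·t ≡ 1 (mod 9).
    The inverse of 5 mod 9 is 2 (since 5·2 = 10 = 1·9 + 1), so t ≡ 2·1 = 2 ≡ 2 (mod 9).
    Then x = 59 + 104·2 = 267, valid modulo lcm(104, 9) = 936: x ≡ 267 (mod 936).
Verify: 267 mod 8 = 3 ✓, 267 mod 13 = 7 ✓, 267 mod 9 = 6 ✓.

x ≡ 267 (mod 936).


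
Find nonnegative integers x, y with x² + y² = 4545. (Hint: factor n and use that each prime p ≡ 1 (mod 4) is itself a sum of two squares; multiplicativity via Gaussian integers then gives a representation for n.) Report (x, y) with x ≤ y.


Step 1: Factor n = 4545 = 3^2 · 5 · 101.
Step 2: Check the mod-4 condition on each prime factor: 3 ≡ 3 (mod 4), exponent 2 (must be even); 5 ≡ 1 (mod 4), exponent 1; 101 ≡ 1 (mod 4), exponent 1.
All primes ≡ 3 (mod 4) appear to even exponent (or don't appear), so by the two-squares theorem n IS expressible as a sum of two squares.
Step 3: Build a representation. Group n = k² · m with k = 3 and m = 5 · 101 = 505 (a product of primes ≡ 1 (mod 4)); a representation of m scales to one of n via (k·x)² + (k·y)² = k²(x² + y²). Each prime p ≡ 1 (mod 4) is itself a sum of two squares; find a² by testing p − a² for a perfect square:
  5: 5 − 1² = 4 = 2² ⇒ 5 = 1² + 2².
  101: 101 − 1² = 100 = 10² ⇒ 101 = 1² + 10².
  Combine using the Brahmagupta–Fibonacci identity (a² + b²)(c² + d²) = (ac − bd)² + (ad + bc)² = (ac + bd)² + (ad − bc)²:
  5 · 101 = 505: from (1² + 2²)(1² + 10²), take (1·1 − 2·10, 1·10 + 2·1) = (1 − 20, 10 + 2) = (-19, 12); dropping signs (only squares matter) gives (19, 12); check 19² + 12² = 361 + 144 = 505 ✓.
  Scale by k = 3: (3·19, 3·12) = (57, 36).
Step 4: Order so x ≤ y and verify: 36² + 57² = 1296 + 3249 = 4545 = n. ✓

n = 4545 = 36² + 57² (one valid representation with x ≤ y).


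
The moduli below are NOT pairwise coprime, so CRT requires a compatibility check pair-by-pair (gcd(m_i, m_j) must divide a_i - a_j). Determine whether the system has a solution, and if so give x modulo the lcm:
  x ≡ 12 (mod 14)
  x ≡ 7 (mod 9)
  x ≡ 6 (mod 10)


Moduli 14, 9, 10 are not pairwise coprime, so CRT works modulo lcm(m_i) when all pairwise compatibility conditions hold.
Pairwise compatibility: gcd(m_i, m_j) must divide a_i - a_j for every pair.
Merge one congruence at a time:
  Start: x ≡ 12 (mod 14).
  Combine with x ≡ 7 (mod 9): gcd(14, 9) = 1; 7 - 12 = -5, which IS divisible by 1, so compatible.
    Write x = 12 + 14·t and substitute into x ≡ 7 (mod 9): 14·t ≡ 7 − 12 = -5 (mod 9).
    Reduce coefficients mod 9: 5·t ≡ 4 (mod 9).
    The inverse of 5 mod 9 is 2 (since 5·2 = 10 = 1·9 + 1), so t ≡ 2·4 = 8 ≡ 8 (mod 9).
    Then x = 12 + 14·8 = 124, valid modulo lcm(14, 9) = 126: x ≡ 124 (mod 126).
  Combine with x ≡ 6 (mod 10): gcd(126, 10) = 2; 6 - 124 = -118, which IS divisible by 2, so compatible.
    Write x = 124 + 126·t and substitute into x ≡ 6 (mod 10): 126·t ≡ 6 − 124 = -118 (mod 10).
    Divide the congruence (and modulus) by g = 2: 63·t ≡ -59 (mod 5).
    Reduce coefficients mod 5: 3·t ≡ 1 (mod 5).
    The inverse of 3 mod 5 is 2 (since 3·2 = 6 = 1·5 + 1), so t ≡ 2·1 = 2 ≡ 2 (mod 5).
    Then x = 124 + 126·2 = 376, valid modulo lcm(126, 10) = 630: x ≡ 376 (mod 630).
Verify: 376 mod 14 = 12, 376 mod 9 = 7, 376 mod 10 = 6.

x ≡ 376 (mod 630).


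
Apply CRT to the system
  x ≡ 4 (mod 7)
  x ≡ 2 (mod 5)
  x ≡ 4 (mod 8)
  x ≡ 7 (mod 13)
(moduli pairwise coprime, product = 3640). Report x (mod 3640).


Product of moduli M = 7 · 5 · 8 · 13 = 3640.
Merge one congruence at a time:
  Start: x ≡ 4 (mod 7).
  Combine with x ≡ 2 (mod 5); new modulus lcm = 35.
    Write x = 4 + 7·t and substitute into x ≡ 2 (mod 5): 7·t ≡ 2 − 4 = -2 (mod 5).
    Reduce coefficients mod 5: 2·t ≡ 3 (mod 5).
    The inverse of 2 mod 5 is 3 (since 2·3 = 6 = 1·5 + 1), so t ≡ 3·3 = 9 ≡ 4 (mod 5).
    Then x = 4 + 7·4 = 32, valid modulo lcm(7, 5) = 35: x ≡ 32 (mod 35).
  Combine with x ≡ 4 (mod 8); new modulus lcm = 280.
    Write x = 32 + 35·t and substitute into x ≡ 4 (mod 8): 35·t ≡ 4 − 32 = -28 (mod 8).
    Reduce coefficients mod 8: 3·t ≡ 4 (mod 8).
    The inverse of 3 mod 8 is 3 (since 3·3 = 9 = 1·8 + 1), so t ≡ 3·4 = 12 ≡ 4 (mod 8).
    Then x = 32 + 35·4 = 172, valid modulo lcm(35, 8) = 280: x ≡ 172 (mod 280).
  Combine with x ≡ 7 (mod 13); new modulus lcm = 3640.
    Write x = 172 + 280·t and substitute into x ≡ 7 (mod 13): 280·t ≡ 7 − 172 = -165 (mod 13).
    Reduce coefficients mod 13: 7·t ≡ 4 (mod 13).
    The inverse of 7 mod 13 is 2 (since 7·2 = 14 = 1·13 + 1), so t ≡ 2·4 = 8 ≡ 8 (mod 13).
    Then x = 172 + 280·8 = 2412, valid modulo lcm(280, 13) = 3640: x ≡ 2412 (mod 3640).
Verify against each original: 2412 mod 7 = 4, 2412 mod 5 = 2, 2412 mod 8 = 4, 2412 mod 13 = 7.

x ≡ 2412 (mod 3640).


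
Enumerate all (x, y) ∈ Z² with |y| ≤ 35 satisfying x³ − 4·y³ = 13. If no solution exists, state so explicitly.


The equation is x³ - 4y³ = 13. For fixed y, x³ = 4·y³ + 13, so a solution requires the RHS to be a perfect cube.
Strategy: iterate y from -35 to 35, compute RHS = 4·y³ + 13, and check whether it is a (positive or negative) perfect cube.
Check small values of y:
  y = 0: RHS = 13 is not a perfect cube.
  y = 1: RHS = 17 is not a perfect cube.
  y = -1: RHS = 9 is not a perfect cube.
  y = 2: RHS = 45 is not a perfect cube.
  y = -2: RHS = -19 is not a perfect cube.
  y = 3: RHS = 121 is not a perfect cube.
  y = -3: RHS = -95 is not a perfect cube.
Continuing the search up to |y| = 35 finds no solutions either.
No (x, y) in the scanned range satisfies the equation.

No integer solutions with |y| ≤ 35.


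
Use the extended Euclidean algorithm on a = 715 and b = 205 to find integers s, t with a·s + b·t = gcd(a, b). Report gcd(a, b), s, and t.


Euclidean algorithm on (715, 205) — divide until remainder is 0:
  715 = 3 · 205 + 100
  205 = 2 · 100 + 5
  100 = 20 · 5 + 0
gcd(715, 205) = 5.
Track Bezout coefficients alongside the remainders: start with r₀ = 715 = a·1 + b·0 (s = 1, t = 0) and r₁ = 205 = a·0 + b·1 (s = 0, t = 1); each new remainder r_{k+1} = r_{k-1} − q_k·r_k inherits s_{k+1} = s_{k-1} − q_k·s_k, t_{k+1} = t_{k-1} − q_k·t_k, so r_k = a·s_k + b·t_k at every step:
  q = 3: r = 100, s = 1 − 3·0 = 1, t = 0 − 3·1 = -3  (check: 715·1 + 205·(-3) = 100)
  q = 2: r = 5, s = 0 − 2·1 = -2, t = 1 − 2·(-3) = 7  (check: 715·(-2) + 205·7 = 5)
The row with r = 5 (the gcd) gives the Bezout coefficients s = -2, t = 7.
Result: 715 · (-2) + 205 · (7) = 5.

gcd(715, 205) = 5; s = -2, t = 7 (check: 715·(-2) + 205·7 = 5).


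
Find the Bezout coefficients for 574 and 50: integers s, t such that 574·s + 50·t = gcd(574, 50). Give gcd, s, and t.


Euclidean algorithm on (574, 50) — divide until remainder is 0:
  574 = 11 · 50 + 24
  50 = 2 · 24 + 2
  24 = 12 · 2 + 0
gcd(574, 50) = 2.
Track Bezout coefficients alongside the remainders: start with r₀ = 574 = a·1 + b·0 (s = 1, t = 0) and r₁ = 50 = a·0 + b·1 (s = 0, t = 1); each new remainder r_{k+1} = r_{k-1} − q_k·r_k inherits s_{k+1} = s_{k-1} − q_k·s_k, t_{k+1} = t_{k-1} − q_k·t_k, so r_k = a·s_k + b·t_k at every step:
  q = 11: r = 24, s = 1 − 11·0 = 1, t = 0 − 11·1 = -11  (check: 574·1 + 50·(-11) = 24)
  q = 2: r = 2, s = 0 − 2·1 = -2, t = 1 − 2·(-11) = 23  (check: 574·(-2) + 50·23 = 2)
The row with r = 2 (the gcd) gives the Bezout coefficients s = -2, t = 23.
Result: 574 · (-2) + 50 · (23) = 2.

gcd(574, 50) = 2; s = -2, t = 23 (check: 574·(-2) + 50·23 = 2).


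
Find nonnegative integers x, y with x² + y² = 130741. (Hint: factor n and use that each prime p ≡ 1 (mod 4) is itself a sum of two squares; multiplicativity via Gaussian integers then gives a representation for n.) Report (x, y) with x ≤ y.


Step 1: Factor n = 130741 = 13 · 89 · 113.
Step 2: Check the mod-4 condition on each prime factor: 13 ≡ 1 (mod 4), exponent 1; 89 ≡ 1 (mod 4), exponent 1; 113 ≡ 1 (mod 4), exponent 1.
All primes ≡ 3 (mod 4) appear to even exponent (or don't appear), so by the two-squares theorem n IS expressible as a sum of two squares.
Step 3: Build a representation. Here n = 13 · 89 · 113 is a product of primes ≡ 1 (mod 4). Each prime p ≡ 1 (mod 4) is itself a sum of two squares; find a² by testing p − a² for a perfect square:
  13: 13 − 1² = 12, 13 − 2² = 9 = 3² ⇒ 13 = 2² + 3².
  89: 89 − 1² = 88, 89 − 2² = 85, 89 − 3² = 80, 89 − 4² = 73, 89 − 5² = 64 = 8² ⇒ 89 = 5² + 8².
  113: 113 − 1² = 112, 113 − 2² = 109, 113 − 3² = 104, 113 − 4² = 97, 113 − 5² = 88, 113 − 6² = 77, 113 − 7² = 64 = 8² ⇒ 113 = 7² + 8².
  Combine using the Brahmagupta–Fibonacci identity (a² + b²)(c² + d²) = (ac − bd)² + (ad + bc)² = (ac + bd)² + (ad − bc)²:
  13 · 89 = 1157: from (2² + 3²)(5² + 8²), take (2·5 − 3·8, 2·8 + 3·5) = (10 − 24, 16 + 15) = (-14, 31); dropping signs (only squares matter) gives (14, 31); check 14² + 31² = 196 + 961 = 1157 ✓.
  1157 · 113 = 130741: from (14² + 31²)(7² + 8²), take (14·7 − 31·8, 14·8 + 31·7) = (98 − 248, 112 + 217) = (-150, 329); dropping signs (only squares matter) gives (150, 329); check 150² + 329² = 22500 + 108241 = 130741 ✓.
Step 4: Order so x ≤ y and verify: 150² + 329² = 22500 + 108241 = 130741 = n. ✓

n = 130741 = 150² + 329² (one valid representation with x ≤ y).


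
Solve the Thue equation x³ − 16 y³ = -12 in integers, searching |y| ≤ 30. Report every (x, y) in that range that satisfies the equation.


The equation is x³ - 16y³ = -12. For fixed y, x³ = 16·y³ − 12, so a solution requires the RHS to be a perfect cube.
Strategy: iterate y from -30 to 30, compute RHS = 16·y³ − 12, and check whether it is a (positive or negative) perfect cube.
Check small values of y:
  y = 0: RHS = -12 is not a perfect cube.
  y = 1: RHS = 4 is not a perfect cube.
  y = -1: RHS = -28 is not a perfect cube.
  y = 2: RHS = 116 is not a perfect cube.
  y = -2: RHS = -140 is not a perfect cube.
  y = 3: RHS = 420 is not a perfect cube.
  y = -3: RHS = -444 is not a perfect cube.
Continuing the search up to |y| = 30 finds no solutions either.
No (x, y) in the scanned range satisfies the equation.

No integer solutions with |y| ≤ 30.


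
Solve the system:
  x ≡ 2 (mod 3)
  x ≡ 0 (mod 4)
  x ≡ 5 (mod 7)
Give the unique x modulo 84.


Moduli 3, 4, 7 are pairwise coprime; by CRT there is a unique solution modulo M = 3 · 4 · 7 = 84.
Solve pairwise, accumulating the modulus:
  Start with x ≡ 2 (mod 3).
  Combine with x ≡ 0 (mod 4): since gcd(3, 4) = 1, we get a unique residue mod 12.
    Write x = 2 + 3·t and substitute into x ≡ 0 (mod 4): 3·t ≡ 0 − 2 = -2 (mod 4).
    Reduce coefficients mod 4: 3·t ≡ 2 (mod 4).
    The inverse of 3 mod 4 is 3 (since 3·3 = 9 = 2·4 + 1), so t ≡ 3·2 = 6 ≡ 2 (mod 4).
    Then x = 2 + 3·2 = 8, valid modulo lcm(3, 4) = 12: x ≡ 8 (mod 12).
  Combine with x ≡ 5 (mod 7): since gcd(12, 7) = 1, we get a unique residue mod 84.
    Write x = 8 + 12·t and substitute into x ≡ 5 (mod 7): 12·t ≡ 5 − 8 = -3 (mod 7).
    Reduce coefficients mod 7: 5·t ≡ 4 (mod 7).
    The inverse of 5 mod 7 is 3 (since 5·3 = 15 = 2·7 + 1), so t ≡ 3·4 = 12 ≡ 5 (mod 7).
    Then x = 8 + 12·5 = 68, valid modulo lcm(12, 7) = 84: x ≡ 68 (mod 84).
Verify: 68 mod 3 = 2 ✓, 68 mod 4 = 0 ✓, 68 mod 7 = 5 ✓.

x ≡ 68 (mod 84).


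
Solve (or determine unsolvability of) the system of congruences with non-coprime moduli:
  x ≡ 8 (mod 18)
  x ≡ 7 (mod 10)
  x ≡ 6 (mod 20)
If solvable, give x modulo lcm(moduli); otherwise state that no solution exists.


Moduli 18, 10, 20 are not pairwise coprime, so CRT works modulo lcm(m_i) when all pairwise compatibility conditions hold.
Pairwise compatibility: gcd(m_i, m_j) must divide a_i - a_j for every pair.
Merge one congruence at a time:
  Start: x ≡ 8 (mod 18).
  Combine with x ≡ 7 (mod 10): gcd(18, 10) = 2, and 7 - 8 = -1 is NOT divisible by 2.
    ⇒ system is inconsistent (no integer solution).

No solution (the system is inconsistent).


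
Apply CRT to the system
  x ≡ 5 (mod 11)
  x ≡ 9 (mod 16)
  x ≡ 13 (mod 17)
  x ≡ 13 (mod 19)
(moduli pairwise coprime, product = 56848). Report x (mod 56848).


Product of moduli M = 11 · 16 · 17 · 19 = 56848.
Merge one congruence at a time:
  Start: x ≡ 5 (mod 11).
  Combine with x ≡ 9 (mod 16); new modulus lcm = 176.
    Write x = 5 + 11·t and substitute into x ≡ 9 (mod 16): 11·t ≡ 9 − 5 = 4 (mod 16).
    The inverse of 11 mod 16 is 3 (since 11·3 = 33 = 2·16 + 1), so t ≡ 3·4 = 12 ≡ 12 (mod 16).
    Then x = 5 + 11·12 = 137, valid modulo lcm(11, 16) = 176: x ≡ 137 (mod 176).
  Combine with x ≡ 13 (mod 17); new modulus lcm = 2992.
    Write x = 137 + 176·t and substitute into x ≡ 13 (mod 17): 176·t ≡ 13 − 137 = -124 (mod 17).
    Reduce coefficients mod 17: 6·t ≡ 12 (mod 17).
    The inverse of 6 mod 17 is 3 (since 6·3 = 18 = 1·17 + 1), so t ≡ 3·12 = 36 ≡ 2 (mod 17).
    Then x = 137 + 176·2 = 489, valid modulo lcm(176, 17) = 2992: x ≡ 489 (mod 2992).
  Combine with x ≡ 13 (mod 19); new modulus lcm = 56848.
    Write x = 489 + 2992·t and substitute into x ≡ 13 (mod 19): 2992·t ≡ 13 − 489 = -476 (mod 19).
    Reduce coefficients mod 19: 9·t ≡ 18 (mod 19).
    The inverse of 9 mod 19 is 17 (since 9·17 = 153 = 8·19 + 1), so t ≡ 17·18 = 306 ≡ 2 (mod 19).
    Then x = 489 + 2992·2 = 6473, valid modulo lcm(2992, 19) = 56848: x ≡ 6473 (mod 56848).
Verify against each original: 6473 mod 11 = 5, 6473 mod 16 = 9, 6473 mod 17 = 13, 6473 mod 19 = 13.

x ≡ 6473 (mod 56848).


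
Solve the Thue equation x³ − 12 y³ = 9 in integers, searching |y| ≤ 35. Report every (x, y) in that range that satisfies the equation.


The equation is x³ - 12y³ = 9. For fixed y, x³ = 12·y³ + 9, so a solution requires the RHS to be a perfect cube.
Strategy: iterate y from -35 to 35, compute RHS = 12·y³ + 9, and check whether it is a (positive or negative) perfect cube.
Check small values of y:
  y = 0: RHS = 9 is not a perfect cube.
  y = 1: RHS = 21 is not a perfect cube.
  y = -1: RHS = -3 is not a perfect cube.
  y = 2: RHS = 105 is not a perfect cube.
  y = -2: RHS = -87 is not a perfect cube.
  y = 3: RHS = 333 is not a perfect cube.
  y = -3: RHS = -315 is not a perfect cube.
Continuing the search up to |y| = 35 finds no solutions either.
No (x, y) in the scanned range satisfies the equation.

No integer solutions with |y| ≤ 35.


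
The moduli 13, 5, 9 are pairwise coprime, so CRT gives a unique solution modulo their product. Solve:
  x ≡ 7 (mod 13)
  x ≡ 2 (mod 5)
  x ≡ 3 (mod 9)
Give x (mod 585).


Moduli 13, 5, 9 are pairwise coprime; by CRT there is a unique solution modulo M = 13 · 5 · 9 = 585.
Solve pairwise, accumulating the modulus:
  Start with x ≡ 7 (mod 13).
  Combine with x ≡ 2 (mod 5): since gcd(13, 5) = 1, we get a unique residue mod 65.
    Write x = 7 + 13·t and substitute into x ≡ 2 (mod 5): 13·t ≡ 2 − 7 = -5 (mod 5).
    Reduce coefficients mod 5: 3·t ≡ 0 (mod 5).
    The inverse of 3 mod 5 is 2 (since 3·2 = 6 = 1·5 + 1), so t ≡ 2·0 = 0 ≡ 0 (mod 5).
    Then x = 7 + 13·0 = 7, valid modulo lcm(13, 5) = 65: x ≡ 7 (mod 65).
  Combine with x ≡ 3 (mod 9): since gcd(65, 9) = 1, we get a unique residue mod 585.
    Write x = 7 + 65·t and substitute into x ≡ 3 (mod 9): 65·t ≡ 3 − 7 = -4 (mod 9).
    Reduce coefficients mod 9: 2·t ≡ 5 (mod 9).
    The inverse of 2 mod 9 is 5 (since 2·5 = 10 = 1·9 + 1), so t ≡ 5·5 = 25 ≡ 7 (mod 9).
    Then x = 7 + 65·7 = 462, valid modulo lcm(65, 9) = 585: x ≡ 462 (mod 585).
Verify: 462 mod 13 = 7 ✓, 462 mod 5 = 2 ✓, 462 mod 9 = 3 ✓.

x ≡ 462 (mod 585).


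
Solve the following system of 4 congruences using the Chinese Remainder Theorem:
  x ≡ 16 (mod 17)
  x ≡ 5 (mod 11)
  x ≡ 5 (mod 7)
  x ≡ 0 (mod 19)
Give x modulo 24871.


Product of moduli M = 17 · 11 · 7 · 19 = 24871.
Merge one congruence at a time:
  Start: x ≡ 16 (mod 17).
  Combine with x ≡ 5 (mod 11); new modulus lcm = 187.
    Write x = 16 + 17·t and substitute into x ≡ 5 (mod 11): 17·t ≡ 5 − 16 = -11 (mod 11).
    Reduce coefficients mod 11: 6·t ≡ 0 (mod 11).
    The inverse of 6 mod 11 is 2 (since 6·2 = 12 = 1·11 + 1), so t ≡ 2·0 = 0 ≡ 0 (mod 11).
    Then x = 16 + 17·0 = 16, valid modulo lcm(17, 11) = 187: x ≡ 16 (mod 187).
  Combine with x ≡ 5 (mod 7); new modulus lcm = 1309.
    Write x = 16 + 187·t and substitute into x ≡ 5 (mod 7): 187·t ≡ 5 − 16 = -11 (mod 7).
    Reduce coefficients mod 7: 5·t ≡ 3 (mod 7).
    The inverse of 5 mod 7 is 3 (since 5·3 = 15 = 2·7 + 1), so t ≡ 3·3 = 9 ≡ 2 (mod 7).
    Then x = 16 + 187·2 = 390, valid modulo lcm(187, 7) = 1309: x ≡ 390 (mod 1309).
  Combine with x ≡ 0 (mod 19); new modulus lcm = 24871.
    Write x = 390 + 1309·t and substitute into x ≡ 0 (mod 19): 1309·t ≡ 0 − 390 = -390 (mod 19).
    Reduce coefficients mod 19: 17·t ≡ 9 (mod 19).
    The inverse of 17 mod 19 is 9 (since 17·9 = 153 = 8·19 + 1), so t ≡ 9·9 = 81 ≡ 5 (mod 19).
    Then x = 390 + 1309·5 = 6935, valid modulo lcm(1309, 19) = 24871: x ≡ 6935 (mod 24871).
Verify against each original: 6935 mod 17 = 16, 6935 mod 11 = 5, 6935 mod 7 = 5, 6935 mod 19 = 0.

x ≡ 6935 (mod 24871).


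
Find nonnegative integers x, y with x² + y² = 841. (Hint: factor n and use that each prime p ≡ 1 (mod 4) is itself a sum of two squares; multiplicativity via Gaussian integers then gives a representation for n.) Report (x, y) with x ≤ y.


Step 1: Factor n = 841 = 29^2.
Step 2: Check the mod-4 condition on each prime factor: 29 ≡ 1 (mod 4), exponent 2.
All primes ≡ 3 (mod 4) appear to even exponent (or don't appear), so by the two-squares theorem n IS expressible as a sum of two squares.
Step 3: Build a representation. Here n = 29 · 29 is a product of primes ≡ 1 (mod 4). Each prime p ≡ 1 (mod 4) is itself a sum of two squares; find a² by testing p − a² for a perfect square:
  29: 29 − 1² = 28, 29 − 2² = 25 = 5² ⇒ 29 = 2² + 5².
  Combine using the Brahmagupta–Fibonacci identity (a² + b²)(c² + d²) = (ac − bd)² + (ad + bc)² = (ac + bd)² + (ad − bc)²:
  29 · 29 = 841: from (2² + 5²)(2² + 5²), take (2·2 − 5·5, 2·5 + 5·2) = (4 − 25, 10 + 10) = (-21, 20); dropping signs (only squares matter) gives (21, 20); check 21² + 20² = 441 + 400 = 841 ✓.
Step 4: Order so x ≤ y and verify: 20² + 21² = 400 + 441 = 841 = n. ✓

n = 841 = 20² + 21² (one valid representation with x ≤ y).


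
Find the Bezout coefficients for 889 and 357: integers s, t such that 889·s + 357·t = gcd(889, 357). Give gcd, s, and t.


Euclidean algorithm on (889, 357) — divide until remainder is 0:
  889 = 2 · 357 + 175
  357 = 2 · 175 + 7
  175 = 25 · 7 + 0
gcd(889, 357) = 7.
Track Bezout coefficients alongside the remainders: start with r₀ = 889 = a·1 + b·0 (s = 1, t = 0) and r₁ = 357 = a·0 + b·1 (s = 0, t = 1); each new remainder r_{k+1} = r_{k-1} − q_k·r_k inherits s_{k+1} = s_{k-1} − q_k·s_k, t_{k+1} = t_{k-1} − q_k·t_k, so r_k = a·s_k + b·t_k at every step:
  q = 2: r = 175, s = 1 − 2·0 = 1, t = 0 − 2·1 = -2  (check: 889·1 + 357·(-2) = 175)
  q = 2: r = 7, s = 0 − 2·1 = -2, t = 1 − 2·(-2) = 5  (check: 889·(-2) + 357·5 = 7)
The row with r = 7 (the gcd) gives the Bezout coefficients s = -2, t = 5.
Result: 889 · (-2) + 357 · (5) = 7.

gcd(889, 357) = 7; s = -2, t = 5 (check: 889·(-2) + 357·5 = 7).


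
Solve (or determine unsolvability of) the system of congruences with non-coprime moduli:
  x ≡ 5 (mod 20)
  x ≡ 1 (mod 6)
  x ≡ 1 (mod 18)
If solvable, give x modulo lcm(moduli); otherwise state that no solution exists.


Moduli 20, 6, 18 are not pairwise coprime, so CRT works modulo lcm(m_i) when all pairwise compatibility conditions hold.
Pairwise compatibility: gcd(m_i, m_j) must divide a_i - a_j for every pair.
Merge one congruence at a time:
  Start: x ≡ 5 (mod 20).
  Combine with x ≡ 1 (mod 6): gcd(20, 6) = 2; 1 - 5 = -4, which IS divisible by 2, so compatible.
    Write x = 5 + 20·t and substitute into x ≡ 1 (mod 6): 20·t ≡ 1 − 5 = -4 (mod 6).
    Divide the congruence (and modulus) by g = 2: 10·t ≡ -2 (mod 3).
    Reduce coefficients mod 3: 1·t ≡ 1 (mod 3).
    So t ≡ 1 (mod 3).
    Then x = 5 + 20·1 = 25, valid modulo lcm(20, 6) = 60: x ≡ 25 (mod 60).
  Combine with x ≡ 1 (mod 18): gcd(60, 18) = 6; 1 - 25 = -24, which IS divisible by 6, so compatible.
    Write x = 25 + 60·t and substitute into x ≡ 1 (mod 18): 60·t ≡ 1 − 25 = -24 (mod 18).
    Divide the congruence (and modulus) by g = 6: 10·t ≡ -4 (mod 3).
    Reduce coefficients mod 3: 1·t ≡ 2 (mod 3).
    So t ≡ 2 (mod 3).
    Then x = 25 + 60·2 = 145, valid modulo lcm(60, 18) = 180: x ≡ 145 (mod 180).
Verify: 145 mod 20 = 5, 145 mod 6 = 1, 145 mod 18 = 1.

x ≡ 145 (mod 180).


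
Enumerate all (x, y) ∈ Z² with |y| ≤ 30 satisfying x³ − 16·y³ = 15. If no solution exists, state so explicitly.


The equation is x³ - 16y³ = 15. For fixed y, x³ = 16·y³ + 15, so a solution requires the RHS to be a perfect cube.
Strategy: iterate y from -30 to 30, compute RHS = 16·y³ + 15, and check whether it is a (positive or negative) perfect cube.
Check small values of y:
  y = 0: RHS = 15 is not a perfect cube.
  y = 1: RHS = 31 is not a perfect cube.
  y = -1: RHS = -1 = (-1)³ ⇒ x = -1 works.
  y = 2: RHS = 143 is not a perfect cube.
  y = -2: RHS = -113 is not a perfect cube.
  y = 3: RHS = 447 is not a perfect cube.
  y = -3: RHS = -417 is not a perfect cube.
Continuing the search up to |y| = 30 finds no further solutions beyond those listed.
Collected solutions: (-1, -1).

Solutions (with |y| ≤ 30): (-1, -1).


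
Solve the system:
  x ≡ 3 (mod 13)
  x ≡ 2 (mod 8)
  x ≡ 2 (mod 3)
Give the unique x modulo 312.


Moduli 13, 8, 3 are pairwise coprime; by CRT there is a unique solution modulo M = 13 · 8 · 3 = 312.
Solve pairwise, accumulating the modulus:
  Start with x ≡ 3 (mod 13).
  Combine with x ≡ 2 (mod 8): since gcd(13, 8) = 1, we get a unique residue mod 104.
    Write x = 3 + 13·t and substitute into x ≡ 2 (mod 8): 13·t ≡ 2 − 3 = -1 (mod 8).
    Reduce coefficients mod 8: 5·t ≡ 7 (mod 8).
    The inverse of 5 mod 8 is 5 (since 5·5 = 25 = 3·8 + 1), so t ≡ 5·7 = 35 ≡ 3 (mod 8).
    Then x = 3 + 13·3 = 42, valid modulo lcm(13, 8) = 104: x ≡ 42 (mod 104).
  Combine with x ≡ 2 (mod 3): since gcd(104, 3) = 1, we get a unique residue mod 312.
    Write x = 42 + 104·t and substitute into x ≡ 2 (mod 3): 104·t ≡ 2 − 42 = -40 (mod 3).
    Reduce coefficients mod 3: 2·t ≡ 2 (mod 3).
    The inverse of 2 mod 3 is 2 (since 2·2 = 4 = 1·3 + 1), so t ≡ 2·2 = 4 ≡ 1 (mod 3).
    Then x = 42 + 104·1 = 146, valid modulo lcm(104, 3) = 312: x ≡ 146 (mod 312).
Verify: 146 mod 13 = 3 ✓, 146 mod 8 = 2 ✓, 146 mod 3 = 2 ✓.

x ≡ 146 (mod 312).


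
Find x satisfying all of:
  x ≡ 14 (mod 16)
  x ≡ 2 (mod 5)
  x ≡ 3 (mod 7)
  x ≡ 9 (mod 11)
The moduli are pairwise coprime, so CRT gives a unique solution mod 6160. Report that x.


Product of moduli M = 16 · 5 · 7 · 11 = 6160.
Merge one congruence at a time:
  Start: x ≡ 14 (mod 16).
  Combine with x ≡ 2 (mod 5); new modulus lcm = 80.
    Write x = 14 + 16·t and substitute into x ≡ 2 (mod 5): 16·t ≡ 2 − 14 = -12 (mod 5).
    Reduce coefficients mod 5: 1·t ≡ 3 (mod 5).
    So t ≡ 3 (mod 5).
    Then x = 14 + 16·3 = 62, valid modulo lcm(16, 5) = 80: x ≡ 62 (mod 80).
  Combine with x ≡ 3 (mod 7); new modulus lcm = 560.
    Write x = 62 + 80·t and substitute into x ≡ 3 (mod 7): 80·t ≡ 3 − 62 = -59 (mod 7).
    Reduce coefficients mod 7: 3·t ≡ 4 (mod 7).
    The inverse of 3 mod 7 is 5 (since 3·5 = 15 = 2·7 + 1), so t ≡ 5·4 = 20 ≡ 6 (mod 7).
    Then x = 62 + 80·6 = 542, valid modulo lcm(80, 7) = 560: x ≡ 542 (mod 560).
  Combine with x ≡ 9 (mod 11); new modulus lcm = 6160.
    Write x = 542 + 560·t and substitute into x ≡ 9 (mod 11): 560·t ≡ 9 − 542 = -533 (mod 11).
    Reduce coefficients mod 11: 10·t ≡ 6 (mod 11).
    The inverse of 10 mod 11 is 10 (since 10·10 = 100 = 9·11 + 1), so t ≡ 10·6 = 60 ≡ 5 (mod 11).
    Then x = 542 + 560·5 = 3342, valid modulo lcm(560, 11) = 6160: x ≡ 3342 (mod 6160).
Verify against each original: 3342 mod 16 = 14, 3342 mod 5 = 2, 3342 mod 7 = 3, 3342 mod 11 = 9.

x ≡ 3342 (mod 6160).


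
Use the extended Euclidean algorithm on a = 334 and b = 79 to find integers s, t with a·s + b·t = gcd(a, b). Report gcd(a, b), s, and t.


Euclidean algorithm on (334, 79) — divide until remainder is 0:
  334 = 4 · 79 + 18
  79 = 4 · 18 + 7
  18 = 2 · 7 + 4
  7 = 1 · 4 + 3
  4 = 1 · 3 + 1
  3 = 3 · 1 + 0
gcd(334, 79) = 1.
Track Bezout coefficients alongside the remainders: start with r₀ = 334 = a·1 + b·0 (s = 1, t = 0) and r₁ = 79 = a·0 + b·1 (s = 0, t = 1); each new remainder r_{k+1} = r_{k-1} − q_k·r_k inherits s_{k+1} = s_{k-1} − q_k·s_k, t_{k+1} = t_{k-1} − q_k·t_k, so r_k = a·s_k + b·t_k at every step:
  q = 4: r = 18, s = 1 − 4·0 = 1, t = 0 − 4·1 = -4  (check: 334·1 + 79·(-4) = 18)
  q = 4: r = 7, s = 0 − 4·1 = -4, t = 1 − 4·(-4) = 17  (check: 334·(-4) + 79·17 = 7)
  q = 2: r = 4, s = 1 − 2·(-4) = 9, t = -4 − 2·17 = -38  (check: 334·9 + 79·(-38) = 4)
  q = 1: r = 3, s = -4 − 1·9 = -13, t = 17 − 1·(-38) = 55  (check: 334·(-13) + 79·55 = 3)
  q = 1: r = 1, s = 9 − 1·(-13) = 22, t = -38 − 1·55 = -93  (check: 334·22 + 79·(-93) = 1)
The row with r = 1 (the gcd) gives the Bezout coefficients s = 22, t = -93.
Result: 334 · (22) + 79 · (-93) = 1.

gcd(334, 79) = 1; s = 22, t = -93 (check: 334·22 + 79·(-93) = 1).


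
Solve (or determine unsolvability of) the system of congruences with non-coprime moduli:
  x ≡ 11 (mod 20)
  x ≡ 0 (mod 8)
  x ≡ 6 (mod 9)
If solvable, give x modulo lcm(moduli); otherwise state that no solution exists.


Moduli 20, 8, 9 are not pairwise coprime, so CRT works modulo lcm(m_i) when all pairwise compatibility conditions hold.
Pairwise compatibility: gcd(m_i, m_j) must divide a_i - a_j for every pair.
Merge one congruence at a time:
  Start: x ≡ 11 (mod 20).
  Combine with x ≡ 0 (mod 8): gcd(20, 8) = 4, and 0 - 11 = -11 is NOT divisible by 4.
    ⇒ system is inconsistent (no integer solution).

No solution (the system is inconsistent).


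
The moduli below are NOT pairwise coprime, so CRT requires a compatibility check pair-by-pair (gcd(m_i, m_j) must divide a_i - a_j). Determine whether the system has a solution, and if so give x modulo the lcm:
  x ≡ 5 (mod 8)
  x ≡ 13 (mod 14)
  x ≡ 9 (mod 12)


Moduli 8, 14, 12 are not pairwise coprime, so CRT works modulo lcm(m_i) when all pairwise compatibility conditions hold.
Pairwise compatibility: gcd(m_i, m_j) must divide a_i - a_j for every pair.
Merge one congruence at a time:
  Start: x ≡ 5 (mod 8).
  Combine with x ≡ 13 (mod 14): gcd(8, 14) = 2; 13 - 5 = 8, which IS divisible by 2, so compatible.
    Write x = 5 + 8·t and substitute into x ≡ 13 (mod 14): 8·t ≡ 13 − 5 = 8 (mod 14).
    Divide the congruence (and modulus) by g = 2: 4·t ≡ 4 (mod 7).
    The inverse of 4 mod 7 is 2 (since 4·2 = 8 = 1·7 + 1), so t ≡ 2·4 = 8 ≡ 1 (mod 7).
    Then x = 5 + 8·1 = 13, valid modulo lcm(8, 14) = 56: x ≡ 13 (mod 56).
  Combine with x ≡ 9 (mod 12): gcd(56, 12) = 4; 9 - 13 = -4, which IS divisible by 4, so compatible.
    Write x = 13 + 56·t and substitute into x ≡ 9 (mod 12): 56·t ≡ 9 − 13 = -4 (mod 12).
    Divide the congruence (and modulus) by g = 4: 14·t ≡ -1 (mod 3).
    Reduce coefficients mod 3: 2·t ≡ 2 (mod 3).
    The inverse of 2 mod 3 is 2 (since 2·2 = 4 = 1·3 + 1), so t ≡ 2·2 = 4 ≡ 1 (mod 3).
    Then x = 13 + 56·1 = 69, valid modulo lcm(56, 12) = 168: x ≡ 69 (mod 168).
Verify: 69 mod 8 = 5, 69 mod 14 = 13, 69 mod 12 = 9.

x ≡ 69 (mod 168).


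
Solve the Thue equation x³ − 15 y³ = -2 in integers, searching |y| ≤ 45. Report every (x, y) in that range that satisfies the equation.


The equation is x³ - 15y³ = -2. For fixed y, x³ = 15·y³ − 2, so a solution requires the RHS to be a perfect cube.
Strategy: iterate y from -45 to 45, compute RHS = 15·y³ − 2, and check whether it is a (positive or negative) perfect cube.
Check small values of y:
  y = 0: RHS = -2 is not a perfect cube.
  y = 1: RHS = 13 is not a perfect cube.
  y = -1: RHS = -17 is not a perfect cube.
  y = 2: RHS = 118 is not a perfect cube.
  y = -2: RHS = -122 is not a perfect cube.
  y = 3: RHS = 403 is not a perfect cube.
  y = -3: RHS = -407 is not a perfect cube.
Continuing the search up to |y| = 45 finds no solutions either.
No (x, y) in the scanned range satisfies the equation.

No integer solutions with |y| ≤ 45.


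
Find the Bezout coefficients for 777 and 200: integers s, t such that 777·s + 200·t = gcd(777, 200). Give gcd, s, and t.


Euclidean algorithm on (777, 200) — divide until remainder is 0:
  777 = 3 · 200 + 177
  200 = 1 · 177 + 23
  177 = 7 · 23 + 16
  23 = 1 · 16 + 7
  16 = 2 · 7 + 2
  7 = 3 · 2 + 1
  2 = 2 · 1 + 0
gcd(777, 200) = 1.
Track Bezout coefficients alongside the remainders: start with r₀ = 777 = a·1 + b·0 (s = 1, t = 0) and r₁ = 200 = a·0 + b·1 (s = 0, t = 1); each new remainder r_{k+1} = r_{k-1} − q_k·r_k inherits s_{k+1} = s_{k-1} − q_k·s_k, t_{k+1} = t_{k-1} − q_k·t_k, so r_k = a·s_k + b·t_k at every step:
  q = 3: r = 177, s = 1 − 3·0 = 1, t = 0 − 3·1 = -3  (check: 777·1 + 200·(-3) = 177)
  q = 1: r = 23, s = 0 − 1·1 = -1, t = 1 − 1·(-3) = 4  (check: 777·(-1) + 200·4 = 23)
  q = 7: r = 16, s = 1 − 7·(-1) = 8, t = -3 − 7·4 = -31  (check: 777·8 + 200·(-31) = 16)
  q = 1: r = 7, s = -1 − 1·8 = -9, t = 4 − 1·(-31) = 35  (check: 777·(-9) + 200·35 = 7)
  q = 2: r = 2, s = 8 − 2·(-9) = 26, t = -31 − 2·35 = -101  (check: 777·26 + 200·(-101) = 2)
  q = 3: r = 1, s = -9 − 3·26 = -87, t = 35 − 3·(-101) = 338  (check: 777·(-87) + 200·338 = 1)
The row with r = 1 (the gcd) gives the Bezout coefficients s = -87, t = 338.
Result: 777 · (-87) + 200 · (338) = 1.

gcd(777, 200) = 1; s = -87, t = 338 (check: 777·(-87) + 200·338 = 1).


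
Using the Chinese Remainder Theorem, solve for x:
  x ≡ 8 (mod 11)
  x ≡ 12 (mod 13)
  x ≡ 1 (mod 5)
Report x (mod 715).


Moduli 11, 13, 5 are pairwise coprime; by CRT there is a unique solution modulo M = 11 · 13 · 5 = 715.
Solve pairwise, accumulating the modulus:
  Start with x ≡ 8 (mod 11).
  Combine with x ≡ 12 (mod 13): since gcd(11, 13) = 1, we get a unique residue mod 143.
    Write x = 8 + 11·t and substitute into x ≡ 12 (mod 13): 11·t ≡ 12 − 8 = 4 (mod 13).
    The inverse of 11 mod 13 is 6 (since 11·6 = 66 = 5·13 + 1), so t ≡ 6·4 = 24 ≡ 11 (mod 13).
    Then x = 8 + 11·11 = 129, valid modulo lcm(11, 13) = 143: x ≡ 129 (mod 143).
  Combine with x ≡ 1 (mod 5): since gcd(143, 5) = 1, we get a unique residue mod 715.
    Write x = 129 + 143·t and substitute into x ≡ 1 (mod 5): 143·t ≡ 1 − 129 = -128 (mod 5).
    Reduce coefficients mod 5: 3·t ≡ 2 (mod 5).
    The inverse of 3 mod 5 is 2 (since 3·2 = 6 = 1·5 + 1), so t ≡ 2·2 = 4 ≡ 4 (mod 5).
    Then x = 129 + 143·4 = 701, valid modulo lcm(143, 5) = 715: x ≡ 701 (mod 715).
Verify: 701 mod 11 = 8 ✓, 701 mod 13 = 12 ✓, 701 mod 5 = 1 ✓.

x ≡ 701 (mod 715).


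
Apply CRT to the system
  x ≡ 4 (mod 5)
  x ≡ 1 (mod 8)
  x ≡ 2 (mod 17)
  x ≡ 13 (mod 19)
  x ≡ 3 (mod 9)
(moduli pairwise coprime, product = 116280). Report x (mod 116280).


Product of moduli M = 5 · 8 · 17 · 19 · 9 = 116280.
Merge one congruence at a time:
  Start: x ≡ 4 (mod 5).
  Combine with x ≡ 1 (mod 8); new modulus lcm = 40.
    Write x = 4 + 5·t and substitute into x ≡ 1 (mod 8): 5·t ≡ 1 − 4 = -3 (mod 8).
    Reduce coefficients mod 8: 5·t ≡ 5 (mod 8).
    The inverse of 5 mod 8 is 5 (since 5·5 = 25 = 3·8 + 1), so t ≡ 5·5 = 25 ≡ 1 (mod 8).
    Then x = 4 + 5·1 = 9, valid modulo lcm(5, 8) = 40: x ≡ 9 (mod 40).
  Combine with x ≡ 2 (mod 17); new modulus lcm = 680.
    Write x = 9 + 40·t and substitute into x ≡ 2 (mod 17): 40·t ≡ 2 − 9 = -7 (mod 17).
    Reduce coefficients mod 17: 6·t ≡ 10 (mod 17).
    The inverse of 6 mod 17 is 3 (since 6·3 = 18 = 1·17 + 1), so t ≡ 3·10 = 30 ≡ 13 (mod 17).
    Then x = 9 + 40·13 = 529, valid modulo lcm(40, 17) = 680: x ≡ 529 (mod 680).
  Combine with x ≡ 13 (mod 19); new modulus lcm = 12920.
    Write x = 529 + 680·t and substitute into x ≡ 13 (mod 19): 680·t ≡ 13 − 529 = -516 (mod 19).
    Reduce coefficients mod 19: 15·t ≡ 16 (mod 19).
    The inverse of 15 mod 19 is 14 (since 15·14 = 210 = 11·19 + 1), so t ≡ 14·16 = 224 ≡ 15 (mod 19).
    Then x = 529 + 680·15 = 10729, valid modulo lcm(680, 19) = 12920: x ≡ 10729 (mod 12920).
  Combine with x ≡ 3 (mod 9); new modulus lcm = 116280.
    Write x = 10729 + 12920·t and substitute into x ≡ 3 (mod 9): 12920·t ≡ 3 − 10729 = -10726 (mod 9).
    Reduce coefficients mod 9: 5·t ≡ 2 (mod 9).
    The inverse of 5 mod 9 is 2 (since 5·2 = 10 = 1·9 + 1), so t ≡ 2·2 = 4 ≡ 4 (mod 9).
    Then x = 10729 + 12920·4 = 62409, valid modulo lcm(12920, 9) = 116280: x ≡ 62409 (mod 116280).
Verify against each original: 62409 mod 5 = 4, 62409 mod 8 = 1, 62409 mod 17 = 2, 62409 mod 19 = 13, 62409 mod 9 = 3.

x ≡ 62409 (mod 116280).
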